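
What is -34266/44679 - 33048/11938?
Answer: -314269850/88896317 ≈ -3.5352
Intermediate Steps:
-34266/44679 - 33048/11938 = -34266*1/44679 - 33048*1/11938 = -11422/14893 - 16524/5969 = -314269850/88896317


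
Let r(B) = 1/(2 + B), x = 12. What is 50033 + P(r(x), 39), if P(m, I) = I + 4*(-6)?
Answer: 50048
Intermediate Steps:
P(m, I) = -24 + I (P(m, I) = I - 24 = -24 + I)
50033 + P(r(x), 39) = 50033 + (-24 + 39) = 50033 + 15 = 50048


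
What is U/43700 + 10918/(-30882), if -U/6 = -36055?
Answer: 310179323/67477170 ≈ 4.5968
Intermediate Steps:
U = 216330 (U = -6*(-36055) = 216330)
U/43700 + 10918/(-30882) = 216330/43700 + 10918/(-30882) = 216330*(1/43700) + 10918*(-1/30882) = 21633/4370 - 5459/15441 = 310179323/67477170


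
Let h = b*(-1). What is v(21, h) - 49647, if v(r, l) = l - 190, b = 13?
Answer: -49850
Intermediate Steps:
h = -13 (h = 13*(-1) = -13)
v(r, l) = -190 + l
v(21, h) - 49647 = (-190 - 13) - 49647 = -203 - 49647 = -49850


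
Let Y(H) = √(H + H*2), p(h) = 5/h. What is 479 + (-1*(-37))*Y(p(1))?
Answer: 479 + 37*√15 ≈ 622.30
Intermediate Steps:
Y(H) = √3*√H (Y(H) = √(H + 2*H) = √(3*H) = √3*√H)
479 + (-1*(-37))*Y(p(1)) = 479 + (-1*(-37))*(√3*√(5/1)) = 479 + 37*(√3*√(5*1)) = 479 + 37*(√3*√5) = 479 + 37*√15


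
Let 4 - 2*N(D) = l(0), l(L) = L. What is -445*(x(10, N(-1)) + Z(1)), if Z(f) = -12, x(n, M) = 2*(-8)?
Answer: 12460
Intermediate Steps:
N(D) = 2 (N(D) = 2 - 1/2*0 = 2 + 0 = 2)
x(n, M) = -16
-445*(x(10, N(-1)) + Z(1)) = -445*(-16 - 12) = -445*(-28) = 12460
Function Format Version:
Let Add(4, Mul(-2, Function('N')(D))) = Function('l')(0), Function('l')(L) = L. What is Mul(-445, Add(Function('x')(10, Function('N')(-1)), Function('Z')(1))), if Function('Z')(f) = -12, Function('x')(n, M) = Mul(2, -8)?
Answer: 12460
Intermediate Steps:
Function('N')(D) = 2 (Function('N')(D) = Add(2, Mul(Rational(-1, 2), 0)) = Add(2, 0) = 2)
Function('x')(n, M) = -16
Mul(-445, Add(Function('x')(10, Function('N')(-1)), Function('Z')(1))) = Mul(-445, Add(-16, -12)) = Mul(-445, -28) = 12460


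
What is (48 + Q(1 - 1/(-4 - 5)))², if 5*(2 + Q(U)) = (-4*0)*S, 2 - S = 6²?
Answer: 2116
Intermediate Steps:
S = -34 (S = 2 - 1*6² = 2 - 1*36 = 2 - 36 = -34)
Q(U) = -2 (Q(U) = -2 + (-4*0*(-34))/5 = -2 + (0*(-34))/5 = -2 + (⅕)*0 = -2 + 0 = -2)
(48 + Q(1 - 1/(-4 - 5)))² = (48 - 2)² = 46² = 2116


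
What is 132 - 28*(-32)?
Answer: 1028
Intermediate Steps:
132 - 28*(-32) = 132 + 896 = 1028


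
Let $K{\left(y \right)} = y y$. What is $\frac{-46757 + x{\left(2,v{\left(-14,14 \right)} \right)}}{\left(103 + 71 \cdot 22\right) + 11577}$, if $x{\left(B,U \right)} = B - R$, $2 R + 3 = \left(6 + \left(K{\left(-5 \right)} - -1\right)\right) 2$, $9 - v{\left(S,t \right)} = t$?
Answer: $- \frac{93571}{26484} \approx -3.5331$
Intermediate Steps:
$K{\left(y \right)} = y^{2}$
$v{\left(S,t \right)} = 9 - t$
$R = \frac{61}{2}$ ($R = - \frac{3}{2} + \frac{\left(6 - \left(-1 - \left(-5\right)^{2}\right)\right) 2}{2} = - \frac{3}{2} + \frac{\left(6 + \left(25 + 1\right)\right) 2}{2} = - \frac{3}{2} + \frac{\left(6 + 26\right) 2}{2} = - \frac{3}{2} + \frac{32 \cdot 2}{2} = - \frac{3}{2} + \frac{1}{2} \cdot 64 = - \frac{3}{2} + 32 = \frac{61}{2} \approx 30.5$)
$x{\left(B,U \right)} = - \frac{61}{2} + B$ ($x{\left(B,U \right)} = B - \frac{61}{2} = - \frac{61}{2} + B$)
$\frac{-46757 + x{\left(2,v{\left(-14,14 \right)} \right)}}{\left(103 + 71 \cdot 22\right) + 11577} = \frac{-46757 + \left(- \frac{61}{2} + 2\right)}{\left(103 + 71 \cdot 22\right) + 11577} = \frac{-46757 - \frac{57}{2}}{\left(103 + 1562\right) + 11577} = - \frac{93571}{2 \left(1665 + 11577\right)} = - \frac{93571}{2 \cdot 13242} = \left(- \frac{93571}{2}\right) \frac{1}{13242} = - \frac{93571}{26484}$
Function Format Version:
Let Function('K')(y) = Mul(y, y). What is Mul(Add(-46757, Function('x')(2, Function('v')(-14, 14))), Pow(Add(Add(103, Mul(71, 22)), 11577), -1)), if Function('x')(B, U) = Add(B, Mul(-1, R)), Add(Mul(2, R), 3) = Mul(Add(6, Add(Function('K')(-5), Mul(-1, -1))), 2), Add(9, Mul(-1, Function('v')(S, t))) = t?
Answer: Rational(-93571, 26484) ≈ -3.5331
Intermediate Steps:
Function('K')(y) = Pow(y, 2)
Function('v')(S, t) = Add(9, Mul(-1, t))
R = Rational(61, 2) (R = Add(Rational(-3, 2), Mul(Rational(1, 2), Mul(Add(6, Add(Pow(-5, 2), Mul(-1, -1))), 2))) = Add(Rational(-3, 2), Mul(Rational(1, 2), Mul(Add(6, Add(25, 1)), 2))) = Add(Rational(-3, 2), Mul(Rational(1, 2), Mul(Add(6, 26), 2))) = Add(Rational(-3, 2), Mul(Rational(1, 2), Mul(32, 2))) = Add(Rational(-3, 2), Mul(Rational(1, 2), 64)) = Add(Rational(-3, 2), 32) = Rational(61, 2) ≈ 30.500)
Function('x')(B, U) = Add(Rational(-61, 2), B) (Function('x')(B, U) = Add(B, Mul(-1, Rational(61, 2))) = Add(B, Rational(-61, 2)) = Add(Rational(-61, 2), B))
Mul(Add(-46757, Function('x')(2, Function('v')(-14, 14))), Pow(Add(Add(103, Mul(71, 22)), 11577), -1)) = Mul(Add(-46757, Add(Rational(-61, 2), 2)), Pow(Add(Add(103, Mul(71, 22)), 11577), -1)) = Mul(Add(-46757, Rational(-57, 2)), Pow(Add(Add(103, 1562), 11577), -1)) = Mul(Rational(-93571, 2), Pow(Add(1665, 11577), -1)) = Mul(Rational(-93571, 2), Pow(13242, -1)) = Mul(Rational(-93571, 2), Rational(1, 13242)) = Rational(-93571, 26484)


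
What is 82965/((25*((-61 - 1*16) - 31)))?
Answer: -5531/180 ≈ -30.728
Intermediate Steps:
82965/((25*((-61 - 1*16) - 31))) = 82965/((25*((-61 - 16) - 31))) = 82965/((25*(-77 - 31))) = 82965/((25*(-108))) = 82965/(-2700) = 82965*(-1/2700) = -5531/180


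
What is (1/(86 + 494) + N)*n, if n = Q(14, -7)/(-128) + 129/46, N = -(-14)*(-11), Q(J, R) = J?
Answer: -354328473/853760 ≈ -415.02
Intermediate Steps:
N = -154 (N = -14*11 = -154)
n = 3967/1472 (n = 14/(-128) + 129/46 = 14*(-1/128) + 129*(1/46) = -7/64 + 129/46 = 3967/1472 ≈ 2.6950)
(1/(86 + 494) + N)*n = (1/(86 + 494) - 154)*(3967/1472) = (1/580 - 154)*(3967/1472) = -89319/580*3967/1472 = -354328473/853760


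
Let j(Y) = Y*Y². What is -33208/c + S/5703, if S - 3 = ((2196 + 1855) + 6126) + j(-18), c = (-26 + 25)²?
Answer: -189380876/5703 ≈ -33207.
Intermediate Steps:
j(Y) = Y³
c = 1 (c = (-1)² = 1)
S = 4348 (S = 3 + (((2196 + 1855) + 6126) + (-18)³) = 3 + ((4051 + 6126) - 5832) = 3 + (10177 - 5832) = 3 + 4345 = 4348)
-33208/c + S/5703 = -33208/1 + 4348/5703 = -33208*1 + 4348*(1/5703) = -33208 + 4348/5703 = -189380876/5703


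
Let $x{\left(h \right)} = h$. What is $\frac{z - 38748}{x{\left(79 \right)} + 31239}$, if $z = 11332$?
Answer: $- \frac{13708}{15659} \approx -0.87541$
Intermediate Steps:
$\frac{z - 38748}{x{\left(79 \right)} + 31239} = \frac{11332 - 38748}{79 + 31239} = - \frac{27416}{31318} = \left(-27416\right) \frac{1}{31318} = - \frac{13708}{15659}$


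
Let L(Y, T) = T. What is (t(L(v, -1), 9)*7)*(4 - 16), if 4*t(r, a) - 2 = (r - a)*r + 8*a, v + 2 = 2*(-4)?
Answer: -1764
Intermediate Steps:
v = -10 (v = -2 + 2*(-4) = -2 - 8 = -10)
t(r, a) = ½ + 2*a + r*(r - a)/4 (t(r, a) = ½ + ((r - a)*r + 8*a)/4 = ½ + (r*(r - a) + 8*a)/4 = ½ + (8*a + r*(r - a))/4 = ½ + (2*a + r*(r - a)/4) = ½ + 2*a + r*(r - a)/4)
(t(L(v, -1), 9)*7)*(4 - 16) = ((½ + 2*9 + (¼)*(-1)² - ¼*9*(-1))*7)*(4 - 16) = ((½ + 18 + (¼)*1 + 9/4)*7)*(-12) = ((½ + 18 + ¼ + 9/4)*7)*(-12) = (21*7)*(-12) = 147*(-12) = -1764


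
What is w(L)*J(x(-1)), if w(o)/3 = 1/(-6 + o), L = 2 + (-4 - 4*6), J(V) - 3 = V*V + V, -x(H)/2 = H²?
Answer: -15/32 ≈ -0.46875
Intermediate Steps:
x(H) = -2*H²
J(V) = 3 + V + V² (J(V) = 3 + (V*V + V) = 3 + (V² + V) = 3 + (V + V²) = 3 + V + V²)
L = -26 (L = 2 + (-4 - 24) = 2 - 28 = -26)
w(o) = 3/(-6 + o)
w(L)*J(x(-1)) = (3/(-6 - 26))*(3 - 2*(-1)² + (-2*(-1)²)²) = (3/(-32))*(3 - 2*1 + (-2*1)²) = (3*(-1/32))*(3 - 2 + (-2)²) = -3*(3 - 2 + 4)/32 = -3/32*5 = -15/32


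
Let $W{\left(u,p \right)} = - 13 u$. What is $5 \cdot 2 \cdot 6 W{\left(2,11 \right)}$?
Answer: $-1560$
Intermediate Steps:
$5 \cdot 2 \cdot 6 W{\left(2,11 \right)} = 5 \cdot 2 \cdot 6 \left(\left(-13\right) 2\right) = 10 \cdot 6 \left(-26\right) = 60 \left(-26\right) = -1560$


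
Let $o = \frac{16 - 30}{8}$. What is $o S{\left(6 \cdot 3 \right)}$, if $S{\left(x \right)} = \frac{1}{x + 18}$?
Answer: $- \frac{7}{144} \approx -0.048611$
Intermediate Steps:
$S{\left(x \right)} = \frac{1}{18 + x}$
$o = - \frac{7}{4}$ ($o = \left(16 - 30\right) \frac{1}{8} = \left(-14\right) \frac{1}{8} = - \frac{7}{4} \approx -1.75$)
$o S{\left(6 \cdot 3 \right)} = - \frac{7}{4 \left(18 + 6 \cdot 3\right)} = - \frac{7}{4 \left(18 + 18\right)} = - \frac{7}{4 \cdot 36} = \left(- \frac{7}{4}\right) \frac{1}{36} = - \frac{7}{144}$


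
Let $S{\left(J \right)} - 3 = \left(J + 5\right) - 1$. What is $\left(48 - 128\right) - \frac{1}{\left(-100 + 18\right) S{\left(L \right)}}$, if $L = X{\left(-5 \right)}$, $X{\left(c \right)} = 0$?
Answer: $- \frac{45919}{574} \approx -79.998$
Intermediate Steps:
$L = 0$
$S{\left(J \right)} = 7 + J$ ($S{\left(J \right)} = 3 + \left(\left(J + 5\right) - 1\right) = 3 + \left(\left(5 + J\right) - 1\right) = 3 + \left(4 + J\right) = 7 + J$)
$\left(48 - 128\right) - \frac{1}{\left(-100 + 18\right) S{\left(L \right)}} = \left(48 - 128\right) - \frac{1}{\left(-100 + 18\right) \left(7 + 0\right)} = \left(48 - 128\right) - \frac{1}{\left(-82\right) 7} = -80 - \left(- \frac{1}{82}\right) \frac{1}{7} = -80 - - \frac{1}{574} = -80 + \frac{1}{574} = - \frac{45919}{574}$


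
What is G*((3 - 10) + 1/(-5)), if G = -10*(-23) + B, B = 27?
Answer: -9252/5 ≈ -1850.4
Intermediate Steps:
G = 257 (G = -10*(-23) + 27 = 230 + 27 = 257)
G*((3 - 10) + 1/(-5)) = 257*((3 - 10) + 1/(-5)) = 257*(-7 - ⅕) = 257*(-36/5) = -9252/5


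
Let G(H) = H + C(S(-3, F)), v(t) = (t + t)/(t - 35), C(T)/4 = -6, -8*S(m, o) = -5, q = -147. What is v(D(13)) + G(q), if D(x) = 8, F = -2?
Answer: -4633/27 ≈ -171.59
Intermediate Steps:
S(m, o) = 5/8 (S(m, o) = -⅛*(-5) = 5/8)
C(T) = -24 (C(T) = 4*(-6) = -24)
v(t) = 2*t/(-35 + t) (v(t) = (2*t)/(-35 + t) = 2*t/(-35 + t))
G(H) = -24 + H (G(H) = H - 24 = -24 + H)
v(D(13)) + G(q) = 2*8/(-35 + 8) + (-24 - 147) = 2*8/(-27) - 171 = 2*8*(-1/27) - 171 = -16/27 - 171 = -4633/27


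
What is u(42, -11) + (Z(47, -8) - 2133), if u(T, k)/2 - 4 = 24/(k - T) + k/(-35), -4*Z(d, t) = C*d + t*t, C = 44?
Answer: -4931104/1855 ≈ -2658.3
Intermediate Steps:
Z(d, t) = -11*d - t²/4 (Z(d, t) = -(44*d + t*t)/4 = -(44*d + t²)/4 = -(t² + 44*d)/4 = -11*d - t²/4)
u(T, k) = 8 + 48/(k - T) - 2*k/35 (u(T, k) = 8 + 2*(24/(k - T) + k/(-35)) = 8 + 2*(24/(k - T) + k*(-1/35)) = 8 + 2*(24/(k - T) - k/35) = 8 + (48/(k - T) - 2*k/35) = 8 + 48/(k - T) - 2*k/35)
u(42, -11) + (Z(47, -8) - 2133) = 2*(-840 + (-11)² - 140*(-11) + 140*42 - 1*42*(-11))/(35*(42 - 1*(-11))) + ((-11*47 - ¼*(-8)²) - 2133) = 2*(-840 + 121 + 1540 + 5880 + 462)/(35*(42 + 11)) + ((-517 - ¼*64) - 2133) = (2/35)*7163/53 + ((-517 - 16) - 2133) = (2/35)*(1/53)*7163 + (-533 - 2133) = 14326/1855 - 2666 = -4931104/1855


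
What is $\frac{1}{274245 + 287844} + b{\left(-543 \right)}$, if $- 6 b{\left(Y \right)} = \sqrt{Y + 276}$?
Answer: $\frac{1}{562089} - \frac{i \sqrt{267}}{6} \approx 1.7791 \cdot 10^{-6} - 2.7234 i$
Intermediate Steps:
$b{\left(Y \right)} = - \frac{\sqrt{276 + Y}}{6}$ ($b{\left(Y \right)} = - \frac{\sqrt{Y + 276}}{6} = - \frac{\sqrt{276 + Y}}{6}$)
$\frac{1}{274245 + 287844} + b{\left(-543 \right)} = \frac{1}{274245 + 287844} - \frac{\sqrt{276 - 543}}{6} = \frac{1}{562089} - \frac{\sqrt{-267}}{6} = \frac{1}{562089} - \frac{i \sqrt{267}}{6}$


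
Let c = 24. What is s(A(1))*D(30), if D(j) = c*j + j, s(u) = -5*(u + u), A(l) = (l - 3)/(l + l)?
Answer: 7500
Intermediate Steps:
A(l) = (-3 + l)/(2*l) (A(l) = (-3 + l)/((2*l)) = (-3 + l)*(1/(2*l)) = (-3 + l)/(2*l))
s(u) = -10*u
D(j) = 25*j (D(j) = 24*j + j = 25*j)
s(A(1))*D(30) = (-5*(-3 + 1)/1)*(25*30) = -5*(-2)*750 = -10*(-1)*750 = 10*750 = 7500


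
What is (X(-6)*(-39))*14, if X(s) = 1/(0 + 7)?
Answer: -78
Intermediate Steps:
X(s) = 1/7
(X(-6)*(-39))*14 = ((1/7)*(-39))*14 = -39/7*14 = -78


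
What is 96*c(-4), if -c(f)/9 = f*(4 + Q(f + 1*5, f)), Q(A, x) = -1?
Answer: 10368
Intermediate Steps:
c(f) = -27*f (c(f) = -9*f*(4 - 1) = -9*f*3 = -27*f)
96*c(-4) = 96*(-27*(-4)) = 96*108 = 10368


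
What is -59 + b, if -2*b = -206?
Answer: 44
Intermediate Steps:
b = 103 (b = -½*(-206) = 103)
-59 + b = -59 + 103 = 44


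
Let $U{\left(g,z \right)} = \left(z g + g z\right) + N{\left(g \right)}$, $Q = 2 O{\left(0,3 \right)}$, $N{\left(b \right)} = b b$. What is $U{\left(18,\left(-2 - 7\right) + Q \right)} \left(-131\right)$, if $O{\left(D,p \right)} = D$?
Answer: $0$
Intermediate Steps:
$N{\left(b \right)} = b^{2}$
$Q = 0$ ($Q = 2 \cdot 0 = 0$)
$U{\left(g,z \right)} = g^{2} + 2 g z$ ($U{\left(g,z \right)} = \left(z g + g z\right) + g^{2} = \left(g z + g z\right) + g^{2} = 2 g z + g^{2} = g^{2} + 2 g z$)
$U{\left(18,\left(-2 - 7\right) + Q \right)} \left(-131\right) = 18 \left(18 + 2 \left(\left(-2 - 7\right) + 0\right)\right) \left(-131\right) = 18 \left(18 + 2 \left(-9 + 0\right)\right) \left(-131\right) = 18 \left(18 + 2 \left(-9\right)\right) \left(-131\right) = 18 \left(18 - 18\right) \left(-131\right) = 18 \cdot 0 \left(-131\right) = 0 \left(-131\right) = 0$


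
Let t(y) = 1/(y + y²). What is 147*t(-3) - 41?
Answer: -33/2 ≈ -16.500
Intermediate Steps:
147*t(-3) - 41 = 147*(1/((-3)*(1 - 3))) - 41 = 147*(-⅓/(-2)) - 41 = 147*(-⅓*(-½)) - 41 = 147*(⅙) - 41 = 49/2 - 41 = -33/2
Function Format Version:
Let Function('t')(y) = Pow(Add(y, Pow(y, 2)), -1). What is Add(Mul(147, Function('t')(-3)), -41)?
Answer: Rational(-33, 2) ≈ -16.500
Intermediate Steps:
Add(Mul(147, Function('t')(-3)), -41) = Add(Mul(147, Mul(Pow(-3, -1), Pow(Add(1, -3), -1))), -41) = Add(Mul(147, Mul(Rational(-1, 3), Pow(-2, -1))), -41) = Add(Mul(147, Mul(Rational(-1, 3), Rational(-1, 2))), -41) = Add(Mul(147, Rational(1, 6)), -41) = Add(Rational(49, 2), -41) = Rational(-33, 2)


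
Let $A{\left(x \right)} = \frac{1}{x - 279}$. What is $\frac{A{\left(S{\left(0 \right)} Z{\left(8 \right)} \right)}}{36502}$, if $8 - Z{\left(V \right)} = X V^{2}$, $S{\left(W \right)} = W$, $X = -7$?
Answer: $- \frac{1}{10184058} \approx -9.8193 \cdot 10^{-8}$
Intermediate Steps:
$Z{\left(V \right)} = 8 + 7 V^{2}$ ($Z{\left(V \right)} = 8 - - 7 V^{2} = 8 + 7 V^{2}$)
$A{\left(x \right)} = \frac{1}{-279 + x}$
$\frac{A{\left(S{\left(0 \right)} Z{\left(8 \right)} \right)}}{36502} = \frac{1}{\left(-279 + 0 \left(8 + 7 \cdot 8^{2}\right)\right) 36502} = \frac{1}{-279 + 0 \left(8 + 7 \cdot 64\right)} \frac{1}{36502} = \frac{1}{-279 + 0 \left(8 + 448\right)} \frac{1}{36502} = \frac{1}{-279 + 0 \cdot 456} \cdot \frac{1}{36502} = \frac{1}{-279 + 0} \cdot \frac{1}{36502} = \frac{1}{-279} \cdot \frac{1}{36502} = \left(- \frac{1}{279}\right) \frac{1}{36502} = - \frac{1}{10184058}$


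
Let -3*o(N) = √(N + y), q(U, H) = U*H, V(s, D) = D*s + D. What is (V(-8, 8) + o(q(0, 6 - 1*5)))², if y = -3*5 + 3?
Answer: 9404/3 + 224*I*√3/3 ≈ 3134.7 + 129.33*I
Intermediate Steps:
V(s, D) = D + D*s
y = -12 (y = -15 + 3 = -12)
q(U, H) = H*U
o(N) = -√(-12 + N)/3 (o(N) = -√(N - 12)/3 = -√(-12 + N)/3)
(V(-8, 8) + o(q(0, 6 - 1*5)))² = (8*(1 - 8) - √(-12 + (6 - 1*5)*0)/3)² = (8*(-7) - √(-12 + (6 - 5)*0)/3)² = (-56 - √(-12 + 1*0)/3)² = (-56 - √(-12 + 0)/3)² = (-56 - 2*I*√3/3)²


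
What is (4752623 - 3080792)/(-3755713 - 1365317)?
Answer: -557277/1707010 ≈ -0.32646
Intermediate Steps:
(4752623 - 3080792)/(-3755713 - 1365317) = 1671831/(-5121030) = 1671831*(-1/5121030) = -557277/1707010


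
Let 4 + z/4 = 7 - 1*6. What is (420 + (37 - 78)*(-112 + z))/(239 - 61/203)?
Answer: 139664/6057 ≈ 23.058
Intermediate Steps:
z = -12 (z = -16 + 4*(7 - 1*6) = -16 + 4*(7 - 6) = -16 + 4*1 = -16 + 4 = -12)
(420 + (37 - 78)*(-112 + z))/(239 - 61/203) = (420 + (37 - 78)*(-112 - 12))/(239 - 61/203) = (420 - 41*(-124))/(239 - 61*1/203) = (420 + 5084)/(239 - 61/203) = 5504/(48456/203) = 5504*(203/48456) = 139664/6057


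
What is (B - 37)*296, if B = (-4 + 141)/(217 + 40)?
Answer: -2774112/257 ≈ -10794.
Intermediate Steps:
B = 137/257 ≈ 0.53307
(B - 37)*296 = (137/257 - 37)*296 = -9372/257*296 = -2774112/257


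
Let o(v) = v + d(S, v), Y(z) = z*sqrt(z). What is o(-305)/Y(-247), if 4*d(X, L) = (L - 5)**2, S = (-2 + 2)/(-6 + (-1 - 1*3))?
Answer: 23720*I*sqrt(247)/61009 ≈ 6.1104*I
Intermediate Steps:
S = 0 (S = 0/(-6 + (-1 - 3)) = 0/(-6 - 4) = 0/(-10) = 0*(-1/10) = 0)
d(X, L) = (-5 + L)**2/4 (d(X, L) = (L - 5)**2/4 = (-5 + L)**2/4)
Y(z) = z**(3/2)
o(v) = v + (-5 + v)**2/4
o(-305)/Y(-247) = (-305 + (-5 - 305)**2/4)/((-247)**(3/2)) = (-305 + (1/4)*(-310)**2)/((-247*I*sqrt(247))) = (-305 + (1/4)*96100)*(I*sqrt(247)/61009) = (-305 + 24025)*(I*sqrt(247)/61009) = 23720*(I*sqrt(247)/61009) = 23720*I*sqrt(247)/61009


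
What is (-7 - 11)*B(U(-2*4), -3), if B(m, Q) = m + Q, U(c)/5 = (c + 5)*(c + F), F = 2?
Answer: -1566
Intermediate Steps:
U(c) = 5*(2 + c)*(5 + c) (U(c) = 5*((c + 5)*(c + 2)) = 5*((5 + c)*(2 + c)) = 5*((2 + c)*(5 + c)) = 5*(2 + c)*(5 + c))
B(m, Q) = Q + m
(-7 - 11)*B(U(-2*4), -3) = (-7 - 11)*(-3 + (50 + 5*(-2*4)**2 + 35*(-2*4))) = -18*(-3 + (50 + 5*(-8)**2 + 35*(-8))) = -18*(-3 + (50 + 5*64 - 280)) = -18*(-3 + (50 + 320 - 280)) = -18*(-3 + 90) = -18*87 = -1566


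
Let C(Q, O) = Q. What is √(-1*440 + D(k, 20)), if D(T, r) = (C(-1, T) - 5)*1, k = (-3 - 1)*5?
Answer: I*√446 ≈ 21.119*I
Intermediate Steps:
k = -20 (k = -4*5 = -20)
D(T, r) = -6 (D(T, r) = (-1 - 5)*1 = -6*1 = -6)
√(-1*440 + D(k, 20)) = √(-1*440 - 6) = √(-440 - 6) = √(-446) = I*√446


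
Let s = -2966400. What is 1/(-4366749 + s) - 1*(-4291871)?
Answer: 31472929531778/7333149 ≈ 4.2919e+6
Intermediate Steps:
1/(-4366749 + s) - 1*(-4291871) = 1/(-4366749 - 2966400) - 1*(-4291871) = 1/(-7333149) + 4291871 = -1/7333149 + 4291871 = 31472929531778/7333149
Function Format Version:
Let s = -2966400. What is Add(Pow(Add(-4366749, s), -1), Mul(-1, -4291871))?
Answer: Rational(31472929531778, 7333149) ≈ 4.2919e+6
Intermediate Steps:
Add(Pow(Add(-4366749, s), -1), Mul(-1, -4291871)) = Add(Pow(Add(-4366749, -2966400), -1), Mul(-1, -4291871)) = Add(Pow(-7333149, -1), 4291871) = Add(Rational(-1, 7333149), 4291871) = Rational(31472929531778, 7333149)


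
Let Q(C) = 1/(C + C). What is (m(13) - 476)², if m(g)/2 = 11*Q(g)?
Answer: 38155329/169 ≈ 2.2577e+5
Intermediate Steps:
Q(C) = 1/(2*C)
m(g) = 11/g (m(g) = 2*(11*(1/(2*g))) = 2*(11/(2*g)) = 11/g)
(m(13) - 476)² = (11/13 - 476)² = (-6177/13)² = 38155329/169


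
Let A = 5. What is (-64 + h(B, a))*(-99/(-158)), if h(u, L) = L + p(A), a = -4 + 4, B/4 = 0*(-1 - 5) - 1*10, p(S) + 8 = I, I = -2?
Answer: -3663/79 ≈ -46.367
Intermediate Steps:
p(S) = -10 (p(S) = -8 - 2 = -10)
B = -40 (B = 4*(0*(-1 - 5) - 1*10) = 4*(0*(-6) - 10) = 4*(0 - 10) = 4*(-10) = -40)
a = 0
h(u, L) = -10 + L (h(u, L) = L - 10 = -10 + L)
(-64 + h(B, a))*(-99/(-158)) = (-64 + (-10 + 0))*(-99/(-158)) = (-64 - 10)*(-99*(-1/158)) = -74*99/158 = -3663/79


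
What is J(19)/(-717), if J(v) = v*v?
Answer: -361/717 ≈ -0.50349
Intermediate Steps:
J(v) = v²
J(19)/(-717) = 19²/(-717) = 361*(-1/717) = -361/717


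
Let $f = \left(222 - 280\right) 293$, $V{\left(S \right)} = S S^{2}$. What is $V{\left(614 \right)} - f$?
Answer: $231492538$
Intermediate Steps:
$V{\left(S \right)} = S^{3}$
$f = -16994$ ($f = \left(-58\right) 293 = -16994$)
$V{\left(614 \right)} - f = 614^{3} - -16994 = 231475544 + 16994 = 231492538$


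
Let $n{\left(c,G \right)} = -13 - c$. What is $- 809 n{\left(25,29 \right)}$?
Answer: $30742$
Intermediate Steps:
$- 809 n{\left(25,29 \right)} = - 809 \left(-13 - 25\right) = \left(-809\right) \left(-38\right) = 30742$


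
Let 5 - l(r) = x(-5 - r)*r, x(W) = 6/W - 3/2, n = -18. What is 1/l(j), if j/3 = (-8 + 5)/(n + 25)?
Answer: 182/181 ≈ 1.0055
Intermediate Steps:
x(W) = -3/2 + 6/W (x(W) = 6/W - 3*½ = 6/W - 3/2 = -3/2 + 6/W)
j = -9/7 (j = 3*((-8 + 5)/(-18 + 25)) = 3*(-3/7) = -9/7 ≈ -1.2857)
l(r) = 5 - r*(-3/2 + 6/(-5 - r)) (l(r) = 5 - (-3/2 + 6/(-5 - r))*r = 5 - r*(-3/2 + 6/(-5 - r)))
1/l(j) = 1/((50 + 3*(-9/7)² + 37*(-9/7))/(2*(5 - 9/7))) = 1/((50 + 3*(81/49) - 333/7)/(2*(26/7))) = 1/((½)*(7/26)*(50 + 243/49 - 333/7)) = 1/((½)*(7/26)*(362/49)) = 1/(181/182) = 182/181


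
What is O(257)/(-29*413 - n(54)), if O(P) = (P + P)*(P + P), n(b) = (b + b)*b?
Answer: -264196/17809 ≈ -14.835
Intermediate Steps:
n(b) = 2*b² (n(b) = (2*b)*b = 2*b²)
O(P) = 4*P² (O(P) = (2*P)*(2*P) = 4*P²)
O(257)/(-29*413 - n(54)) = (4*257²)/(-29*413 - 2*54²) = (4*66049)/(-11977 - 2*2916) = 264196/(-11977 - 1*5832) = 264196/(-11977 - 5832) = 264196/(-17809) = 264196*(-1/17809) = -264196/17809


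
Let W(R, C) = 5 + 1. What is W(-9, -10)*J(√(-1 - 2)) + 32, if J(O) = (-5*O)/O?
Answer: 2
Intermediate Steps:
W(R, C) = 6
J(O) = -5
W(-9, -10)*J(√(-1 - 2)) + 32 = 6*(-5) + 32 = -30 + 32 = 2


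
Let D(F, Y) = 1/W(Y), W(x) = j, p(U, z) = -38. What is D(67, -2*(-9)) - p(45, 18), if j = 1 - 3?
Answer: 75/2 ≈ 37.500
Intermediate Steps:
j = -2
W(x) = -2
D(F, Y) = -½ (D(F, Y) = 1/(-2) = -½)
D(67, -2*(-9)) - p(45, 18) = -½ - 1*(-38) = -½ + 38 = 75/2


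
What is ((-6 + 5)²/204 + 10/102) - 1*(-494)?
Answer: 33599/68 ≈ 494.10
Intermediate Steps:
((-6 + 5)²/204 + 10/102) - 1*(-494) = ((-1)²*(1/204) + 10*(1/102)) + 494 = (1*(1/204) + 5/51) + 494 = (1/204 + 5/51) + 494 = 7/68 + 494 = 33599/68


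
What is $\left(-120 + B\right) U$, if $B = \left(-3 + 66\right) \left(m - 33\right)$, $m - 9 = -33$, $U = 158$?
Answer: $-586338$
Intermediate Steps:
$m = -24$ ($m = 9 - 33 = -24$)
$B = -3591$ ($B = \left(-3 + 66\right) \left(-24 - 33\right) = 63 \left(-57\right) = -3591$)
$\left(-120 + B\right) U = \left(-120 - 3591\right) 158 = \left(-3711\right) 158 = -586338$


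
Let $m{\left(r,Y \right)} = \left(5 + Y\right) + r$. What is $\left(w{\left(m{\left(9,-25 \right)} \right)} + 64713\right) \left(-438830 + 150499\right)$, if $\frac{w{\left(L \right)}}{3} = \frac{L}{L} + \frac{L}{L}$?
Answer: $-18660493989$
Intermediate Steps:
$m{\left(r,Y \right)} = 5 + Y + r$
$w{\left(L \right)} = 6$ ($w{\left(L \right)} = 3 \left(\frac{L}{L} + \frac{L}{L}\right) = 3 \left(1 + 1\right) = 3 \cdot 2 = 6$)
$\left(w{\left(m{\left(9,-25 \right)} \right)} + 64713\right) \left(-438830 + 150499\right) = \left(6 + 64713\right) \left(-438830 + 150499\right) = 64719 \left(-288331\right) = -18660493989$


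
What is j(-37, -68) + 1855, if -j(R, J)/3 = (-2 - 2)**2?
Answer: 1807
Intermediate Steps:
j(R, J) = -48 (j(R, J) = -3*(-2 - 2)**2 = -3*(-4)**2 = -3*16 = -48)
j(-37, -68) + 1855 = -48 + 1855 = 1807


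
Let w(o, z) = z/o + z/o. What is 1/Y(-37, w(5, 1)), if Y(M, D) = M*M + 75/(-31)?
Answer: 31/42364 ≈ 0.00073175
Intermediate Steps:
w(o, z) = 2*z/o
Y(M, D) = -75/31 + M**2 (Y(M, D) = M**2 + 75*(-1/31) = M**2 - 75/31 = -75/31 + M**2)
1/Y(-37, w(5, 1)) = 1/(-75/31 + (-37)**2) = 1/(-75/31 + 1369) = 1/(42364/31) = 31/42364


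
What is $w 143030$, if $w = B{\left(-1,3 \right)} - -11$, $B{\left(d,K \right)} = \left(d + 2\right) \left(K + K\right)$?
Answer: $2431510$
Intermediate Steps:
$B{\left(d,K \right)} = 2 K \left(2 + d\right)$ ($B{\left(d,K \right)} = \left(2 + d\right) 2 K = 2 K \left(2 + d\right)$)
$w = 17$ ($w = 2 \cdot 3 \left(2 - 1\right) - -11 = 2 \cdot 3 \cdot 1 + 11 = 6 + 11 = 17$)
$w 143030 = 17 \cdot 143030 = 2431510$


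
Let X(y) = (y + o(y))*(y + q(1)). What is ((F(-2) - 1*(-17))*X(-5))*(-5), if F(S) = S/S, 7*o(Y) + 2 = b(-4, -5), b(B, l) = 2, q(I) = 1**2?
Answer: -1800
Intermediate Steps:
q(I) = 1
o(Y) = 0 (o(Y) = -2/7 + (1/7)*2 = -2/7 + 2/7 = 0)
F(S) = 1
X(y) = y*(1 + y) (X(y) = (y + 0)*(y + 1) = y*(1 + y))
((F(-2) - 1*(-17))*X(-5))*(-5) = ((1 - 1*(-17))*(-5*(1 - 5)))*(-5) = ((1 + 17)*(-5*(-4)))*(-5) = (18*20)*(-5) = 360*(-5) = -1800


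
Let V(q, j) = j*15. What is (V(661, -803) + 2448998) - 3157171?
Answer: -720218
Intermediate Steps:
V(q, j) = 15*j
(V(661, -803) + 2448998) - 3157171 = (15*(-803) + 2448998) - 3157171 = (-12045 + 2448998) - 3157171 = 2436953 - 3157171 = -720218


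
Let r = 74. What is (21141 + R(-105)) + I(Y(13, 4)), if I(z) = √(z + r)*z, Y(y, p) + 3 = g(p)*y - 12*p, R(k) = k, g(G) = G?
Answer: 21036 + 5*√3 ≈ 21045.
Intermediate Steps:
Y(y, p) = -3 - 12*p + p*y (Y(y, p) = -3 + (p*y - 12*p) = -3 + (-12*p + p*y) = -3 - 12*p + p*y)
I(z) = z*√(74 + z) (I(z) = √(z + 74)*z = √(74 + z)*z = z*√(74 + z))
(21141 + R(-105)) + I(Y(13, 4)) = (21141 - 105) + (-3 - 12*4 + 4*13)*√(74 + (-3 - 12*4 + 4*13)) = 21036 + (-3 - 48 + 52)*√(74 + (-3 - 48 + 52)) = 21036 + 1*√(74 + 1) = 21036 + 1*√75 = 21036 + 1*(5*√3) = 21036 + 5*√3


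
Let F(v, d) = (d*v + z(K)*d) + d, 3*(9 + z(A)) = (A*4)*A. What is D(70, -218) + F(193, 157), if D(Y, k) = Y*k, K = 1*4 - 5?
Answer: 41983/3 ≈ 13994.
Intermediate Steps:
K = -1 (K = 4 - 5 = -1)
z(A) = -9 + 4*A²/3 (z(A) = -9 + ((A*4)*A)/3 = -9 + ((4*A)*A)/3 = -9 + (4*A²)/3 = -9 + 4*A²/3)
F(v, d) = -20*d/3 + d*v (F(v, d) = (d*v + (-9 + (4/3)*(-1)²)*d) + d = (d*v + (-9 + (4/3)*1)*d) + d = (d*v + (-9 + 4/3)*d) + d = (d*v - 23*d/3) + d = (-23*d/3 + d*v) + d = -20*d/3 + d*v)
D(70, -218) + F(193, 157) = 70*(-218) + (⅓)*157*(-20 + 3*193) = -15260 + (⅓)*157*(-20 + 579) = -15260 + (⅓)*157*559 = -15260 + 87763/3 = 41983/3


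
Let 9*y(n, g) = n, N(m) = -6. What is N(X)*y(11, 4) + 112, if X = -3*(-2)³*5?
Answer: 314/3 ≈ 104.67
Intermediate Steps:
X = 120 (X = -3*(-8)*5 = 24*5 = 120)
y(n, g) = n/9
N(X)*y(11, 4) + 112 = -2*11/3 + 112 = -6*11/9 + 112 = -22/3 + 112 = 314/3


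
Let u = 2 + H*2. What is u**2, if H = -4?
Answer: 36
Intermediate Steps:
u = -6 (u = 2 - 4*2 = 2 - 8 = -6)
u**2 = (-6)**2 = 36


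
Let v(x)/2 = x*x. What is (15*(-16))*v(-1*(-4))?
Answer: -7680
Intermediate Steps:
v(x) = 2*x² (v(x) = 2*(x*x) = 2*x²)
(15*(-16))*v(-1*(-4)) = (15*(-16))*(2*(-1*(-4))²) = -480*4² = -480*16 = -240*32 = -7680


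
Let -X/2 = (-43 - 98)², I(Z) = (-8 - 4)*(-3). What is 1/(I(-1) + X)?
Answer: -1/39726 ≈ -2.5172e-5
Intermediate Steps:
I(Z) = 36 (I(Z) = -12*(-3) = 36)
X = -39762 (X = -2*(-43 - 98)² = -2*(-141)² = -2*19881 = -39762)
1/(I(-1) + X) = 1/(36 - 39762) = 1/(-39726) = -1/39726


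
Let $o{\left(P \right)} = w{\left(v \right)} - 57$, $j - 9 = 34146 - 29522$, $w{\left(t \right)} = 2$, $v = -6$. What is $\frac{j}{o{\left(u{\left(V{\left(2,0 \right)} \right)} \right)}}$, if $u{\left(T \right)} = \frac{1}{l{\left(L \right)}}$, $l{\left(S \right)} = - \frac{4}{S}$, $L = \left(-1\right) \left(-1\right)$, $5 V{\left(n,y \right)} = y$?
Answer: $- \frac{4633}{55} \approx -84.236$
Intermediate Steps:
$V{\left(n,y \right)} = \frac{y}{5}$
$L = 1$
$u{\left(T \right)} = - \frac{1}{4}$ ($u{\left(T \right)} = \frac{1}{\left(-4\right) 1^{-1}} = \frac{1}{\left(-4\right) 1} = \frac{1}{-4} = - \frac{1}{4}$)
$j = 4633$ ($j = 9 + \left(34146 - 29522\right) = 9 + 4624 = 4633$)
$o{\left(P \right)} = -55$ ($o{\left(P \right)} = 2 - 57 = -55$)
$\frac{j}{o{\left(u{\left(V{\left(2,0 \right)} \right)} \right)}} = \frac{4633}{-55} = 4633 \left(- \frac{1}{55}\right) = - \frac{4633}{55}$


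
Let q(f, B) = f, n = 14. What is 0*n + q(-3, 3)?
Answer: -3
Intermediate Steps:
0*n + q(-3, 3) = 0*14 - 3 = 0 - 3 = -3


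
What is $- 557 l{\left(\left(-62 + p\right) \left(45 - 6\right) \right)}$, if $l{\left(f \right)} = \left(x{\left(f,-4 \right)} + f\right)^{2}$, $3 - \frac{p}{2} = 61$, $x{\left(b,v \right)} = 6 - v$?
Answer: $-26765311568$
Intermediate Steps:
$p = -116$ ($p = 6 - 122 = -116$)
$l{\left(f \right)} = \left(10 + f\right)^{2}$ ($l{\left(f \right)} = \left(\left(6 - -4\right) + f\right)^{2} = \left(\left(6 + 4\right) + f\right)^{2} = \left(10 + f\right)^{2}$)
$- 557 l{\left(\left(-62 + p\right) \left(45 - 6\right) \right)} = - 557 \left(10 + \left(-62 - 116\right) \left(45 - 6\right)\right)^{2} = - 557 \left(10 - 6942\right)^{2} = - 557 \left(-6932\right)^{2} = \left(-557\right) 48052624 = -26765311568$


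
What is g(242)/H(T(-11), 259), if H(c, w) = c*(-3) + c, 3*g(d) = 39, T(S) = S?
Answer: 13/22 ≈ 0.59091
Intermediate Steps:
g(d) = 13 (g(d) = (⅓)*39 = 13)
H(c, w) = -2*c (H(c, w) = -3*c + c = -2*c)
g(242)/H(T(-11), 259) = 13/((-2*(-11))) = 13/22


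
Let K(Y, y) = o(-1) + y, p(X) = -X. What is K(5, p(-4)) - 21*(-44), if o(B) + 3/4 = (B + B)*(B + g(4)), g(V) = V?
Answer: 3685/4 ≈ 921.25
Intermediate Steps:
o(B) = -3/4 + 2*B*(4 + B) (o(B) = -3/4 + (B + B)*(B + 4) = -3/4 + (2*B)*(4 + B) = -3/4 + 2*B*(4 + B))
K(Y, y) = -27/4 + y (K(Y, y) = (-3/4 + 2*(-1)**2 + 8*(-1)) + y = (-3/4 + 2*1 - 8) + y = (-3/4 + 2 - 8) + y = -27/4 + y)
K(5, p(-4)) - 21*(-44) = (-27/4 - 1*(-4)) - 21*(-44) = (-27/4 + 4) + 924 = -11/4 + 924 = 3685/4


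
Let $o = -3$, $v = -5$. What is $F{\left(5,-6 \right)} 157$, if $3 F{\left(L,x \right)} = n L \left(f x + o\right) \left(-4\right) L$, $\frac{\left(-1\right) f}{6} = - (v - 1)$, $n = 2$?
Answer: $-2229400$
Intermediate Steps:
$f = -36$ ($f = - 6 \left(- (-5 - 1)\right) = - 6 \left(\left(-1\right) \left(-6\right)\right) = \left(-6\right) 6 = -36$)
$F{\left(L,x \right)} = - \frac{8 L^{2} \left(-3 - 36 x\right)}{3}$ ($F{\left(L,x \right)} = \frac{2 L \left(- 36 x - 3\right) \left(-4\right) L}{3} = \frac{2 L \left(-3 - 36 x\right) \left(-4\right) L}{3} = \frac{- 8 L \left(-3 - 36 x\right) L}{3} = \frac{\left(-8\right) L^{2} \left(-3 - 36 x\right)}{3} = - \frac{8 L^{2} \left(-3 - 36 x\right)}{3}$)
$F{\left(5,-6 \right)} 157 = 5^{2} \left(8 + 96 \left(-6\right)\right) 157 = 25 \left(8 - 576\right) 157 = 25 \left(-568\right) 157 = \left(-14200\right) 157 = -2229400$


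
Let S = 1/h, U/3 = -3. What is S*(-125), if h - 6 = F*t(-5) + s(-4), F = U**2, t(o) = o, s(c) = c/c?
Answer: 125/398 ≈ 0.31407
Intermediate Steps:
U = -9 (U = 3*(-3) = -9)
s(c) = 1
F = 81 (F = (-9)**2 = 81)
h = -398 (h = 6 + (81*(-5) + 1) = 6 + (-405 + 1) = 6 - 404 = -398)
S = -1/398 (S = 1/(-398) = -1/398 ≈ -0.0025126)
S*(-125) = -1/398*(-125) = 125/398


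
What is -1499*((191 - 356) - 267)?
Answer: 647568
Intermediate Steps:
-1499*((191 - 356) - 267) = -1499*(-165 - 267) = -1499*(-432) = 647568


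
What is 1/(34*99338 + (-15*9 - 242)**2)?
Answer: 1/3519621 ≈ 2.8412e-7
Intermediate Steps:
1/(34*99338 + (-15*9 - 242)**2) = 1/(3377492 + (-135 - 242)**2) = 1/(3377492 + (-377)**2) = 1/(3377492 + 142129) = 1/3519621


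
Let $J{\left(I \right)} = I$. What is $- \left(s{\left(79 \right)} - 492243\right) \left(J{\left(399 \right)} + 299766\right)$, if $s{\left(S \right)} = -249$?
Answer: $147828861180$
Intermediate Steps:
$- \left(s{\left(79 \right)} - 492243\right) \left(J{\left(399 \right)} + 299766\right) = - \left(-249 - 492243\right) \left(399 + 299766\right) = - \left(-492492\right) 300165 = \left(-1\right) \left(-147828861180\right) = 147828861180$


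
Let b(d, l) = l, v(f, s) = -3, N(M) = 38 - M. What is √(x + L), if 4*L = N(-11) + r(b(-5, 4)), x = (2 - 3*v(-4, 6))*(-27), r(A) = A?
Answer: I*√1135/2 ≈ 16.845*I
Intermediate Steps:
x = -297 (x = (2 - 3*(-3))*(-27) = (2 + 9)*(-27) = 11*(-27) = -297)
L = 53/4 (L = ((38 - 1*(-11)) + 4)/4 = ((38 + 11) + 4)/4 = (49 + 4)/4 = (¼)*53 = 53/4 ≈ 13.250)
√(x + L) = √(-297 + 53/4) = √(-1135/4) = I*√1135/2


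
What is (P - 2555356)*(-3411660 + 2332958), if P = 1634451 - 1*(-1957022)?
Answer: -1117661480134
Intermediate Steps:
P = 3591473 (P = 1634451 + 1957022 = 3591473)
(P - 2555356)*(-3411660 + 2332958) = (3591473 - 2555356)*(-3411660 + 2332958) = 1036117*(-1078702) = -1117661480134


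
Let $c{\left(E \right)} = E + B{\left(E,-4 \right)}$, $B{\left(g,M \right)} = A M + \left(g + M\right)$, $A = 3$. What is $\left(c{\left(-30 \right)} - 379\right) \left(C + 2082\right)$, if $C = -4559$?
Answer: $1127035$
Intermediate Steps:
$B{\left(g,M \right)} = g + 4 M$ ($B{\left(g,M \right)} = 3 M + \left(g + M\right) = 3 M + \left(M + g\right) = g + 4 M$)
$c{\left(E \right)} = -16 + 2 E$ ($c{\left(E \right)} = E + \left(E + 4 \left(-4\right)\right) = E + \left(E - 16\right) = E + \left(-16 + E\right) = -16 + 2 E$)
$\left(c{\left(-30 \right)} - 379\right) \left(C + 2082\right) = \left(\left(-16 + 2 \left(-30\right)\right) - 379\right) \left(-4559 + 2082\right) = \left(\left(-16 - 60\right) - 379\right) \left(-2477\right) = \left(-76 - 379\right) \left(-2477\right) = \left(-455\right) \left(-2477\right) = 1127035$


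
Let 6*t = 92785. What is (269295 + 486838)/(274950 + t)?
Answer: 4536798/1742485 ≈ 2.6036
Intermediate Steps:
t = 92785/6 (t = (⅙)*92785 = 92785/6 ≈ 15464.)
(269295 + 486838)/(274950 + t) = (269295 + 486838)/(274950 + 92785/6) = 756133/(1742485/6) = 756133*(6/1742485) = 4536798/1742485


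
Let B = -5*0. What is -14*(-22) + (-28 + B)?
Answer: 280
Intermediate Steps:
B = 0
-14*(-22) + (-28 + B) = -14*(-22) + (-28 + 0) = 308 - 28 = 280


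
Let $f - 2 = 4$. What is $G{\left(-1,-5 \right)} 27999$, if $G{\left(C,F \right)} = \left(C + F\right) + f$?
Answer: $0$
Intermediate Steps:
$f = 6$ ($f = 2 + 4 = 6$)
$G{\left(C,F \right)} = 6 + C + F$ ($G{\left(C,F \right)} = \left(C + F\right) + 6 = 6 + C + F$)
$G{\left(-1,-5 \right)} 27999 = \left(6 - 1 - 5\right) 27999 = 0 \cdot 27999 = 0$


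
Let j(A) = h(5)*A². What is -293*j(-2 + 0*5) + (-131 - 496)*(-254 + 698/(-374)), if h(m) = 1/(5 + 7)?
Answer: 8176856/51 ≈ 1.6033e+5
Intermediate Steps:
h(m) = 1/12
j(A) = A²/12
-293*j(-2 + 0*5) + (-131 - 496)*(-254 + 698/(-374)) = -293*(-2 + 0*5)²/12 + (-131 - 496)*(-254 + 698/(-374)) = -293*(-2 + 0)²/12 - 627*(-254 + 698*(-1/374)) = -293*(-2)²/12 - 627*(-254 - 349/187) = -293*4/12 - 627*(-47847/187) = -293*⅓ + 2727279/17 = -293/3 + 2727279/17 = 8176856/51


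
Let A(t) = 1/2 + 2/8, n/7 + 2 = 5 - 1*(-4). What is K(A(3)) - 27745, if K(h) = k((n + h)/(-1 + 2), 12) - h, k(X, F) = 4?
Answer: -110967/4 ≈ -27742.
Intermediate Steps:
n = 49 (n = -14 + 7*(5 - 1*(-4)) = -14 + 7*(5 + 4) = -14 + 7*9 = -14 + 63 = 49)
A(t) = 3/4 (A(t) = 1*(1/2) + 2*(1/8) = 1/2 + 1/4 = 3/4)
K(h) = 4 - h
K(A(3)) - 27745 = (4 - 1*3/4) - 27745 = (4 - 3/4) - 27745 = 13/4 - 27745 = -110967/4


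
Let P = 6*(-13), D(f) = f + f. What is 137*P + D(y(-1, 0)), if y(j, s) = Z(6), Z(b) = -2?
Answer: -10690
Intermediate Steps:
y(j, s) = -2
D(f) = 2*f
P = -78
137*P + D(y(-1, 0)) = 137*(-78) + 2*(-2) = -10686 - 4 = -10690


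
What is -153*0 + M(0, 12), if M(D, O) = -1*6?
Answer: -6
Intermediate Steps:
M(D, O) = -6
-153*0 + M(0, 12) = -153*0 - 6 = 0 - 6 = -6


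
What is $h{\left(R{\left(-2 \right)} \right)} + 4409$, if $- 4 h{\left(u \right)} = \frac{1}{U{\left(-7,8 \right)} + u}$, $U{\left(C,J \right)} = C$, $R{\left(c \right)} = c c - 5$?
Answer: $\frac{141089}{32} \approx 4409.0$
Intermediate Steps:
$R{\left(c \right)} = -5 + c^{2}$ ($R{\left(c \right)} = c^{2} - 5 = -5 + c^{2}$)
$h{\left(u \right)} = - \frac{1}{4 \left(-7 + u\right)}$
$h{\left(R{\left(-2 \right)} \right)} + 4409 = - \frac{1}{-28 + 4 \left(-5 + \left(-2\right)^{2}\right)} + 4409 = - \frac{1}{-28 + 4 \left(-5 + 4\right)} + 4409 = - \frac{1}{-28 + 4 \left(-1\right)} + 4409 = - \frac{1}{-28 - 4} + 4409 = - \frac{1}{-32} + 4409 = \left(-1\right) \left(- \frac{1}{32}\right) + 4409 = \frac{1}{32} + 4409 = \frac{141089}{32}$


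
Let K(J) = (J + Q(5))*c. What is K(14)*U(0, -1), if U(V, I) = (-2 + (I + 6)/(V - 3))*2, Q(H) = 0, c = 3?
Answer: -308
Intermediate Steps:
U(V, I) = -4 + 2*(6 + I)/(-3 + V) (U(V, I) = (-2 + (6 + I)/(-3 + V))*2 = -4 + 2*(6 + I)/(-3 + V))
K(J) = 3*J (K(J) = (J + 0)*3 = J*3 = 3*J)
K(14)*U(0, -1) = (3*14)*(2*(12 - 1 - 2*0)/(-3 + 0)) = 42*(2*(12 - 1 + 0)/(-3)) = 42*(2*(-⅓)*11) = 42*(-22/3) = -308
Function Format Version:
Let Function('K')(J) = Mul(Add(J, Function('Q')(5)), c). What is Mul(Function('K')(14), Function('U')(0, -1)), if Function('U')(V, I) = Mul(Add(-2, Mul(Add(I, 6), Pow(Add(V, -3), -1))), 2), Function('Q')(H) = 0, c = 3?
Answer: -308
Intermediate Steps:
Function('U')(V, I) = Add(-4, Mul(2, Pow(Add(-3, V), -1), Add(6, I))) (Function('U')(V, I) = Mul(Add(-2, Mul(Add(6, I), Pow(Add(-3, V), -1))), 2) = Mul(Add(-2, Mul(Pow(Add(-3, V), -1), Add(6, I))), 2) = Add(-4, Mul(2, Pow(Add(-3, V), -1), Add(6, I))))
Function('K')(J) = Mul(3, J) (Function('K')(J) = Mul(Add(J, 0), 3) = Mul(J, 3) = Mul(3, J))
Mul(Function('K')(14), Function('U')(0, -1)) = Mul(Mul(3, 14), Mul(2, Pow(Add(-3, 0), -1), Add(12, -1, Mul(-2, 0)))) = Mul(42, Mul(2, Pow(-3, -1), Add(12, -1, 0))) = Mul(42, Mul(2, Rational(-1, 3), 11)) = Mul(42, Rational(-22, 3)) = -308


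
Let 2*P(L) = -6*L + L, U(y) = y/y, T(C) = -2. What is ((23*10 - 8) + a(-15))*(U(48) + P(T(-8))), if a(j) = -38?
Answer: 1104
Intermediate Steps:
U(y) = 1
P(L) = -5*L/2 (P(L) = (-6*L + L)/2 = (-5*L)/2 = -5*L/2)
((23*10 - 8) + a(-15))*(U(48) + P(T(-8))) = ((23*10 - 8) - 38)*(1 - 5/2*(-2)) = ((230 - 8) - 38)*(1 + 5) = (222 - 38)*6 = 184*6 = 1104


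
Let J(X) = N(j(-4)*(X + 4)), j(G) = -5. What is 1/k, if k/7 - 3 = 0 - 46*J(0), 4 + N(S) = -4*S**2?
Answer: 1/516509 ≈ 1.9361e-6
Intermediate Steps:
N(S) = -4 - 4*S**2
J(X) = -4 - 4*(-20 - 5*X)**2 (J(X) = -4 - 4*25*(X + 4)**2 = -4 - 4*25*(4 + X)**2 = -4 - 4*(-20 - 5*X)**2)
k = 516509 (k = 21 + 7*(0 - 46*(-1604 - 800*0 - 100*0**2)) = 21 + 7*(0 - 46*(-1604 + 0 - 100*0)) = 21 + 7*(0 - 46*(-1604 + 0 + 0)) = 21 + 7*(0 - 46*(-1604)) = 21 + 7*(0 + 73784) = 21 + 7*73784 = 21 + 516488 = 516509)
1/k = 1/516509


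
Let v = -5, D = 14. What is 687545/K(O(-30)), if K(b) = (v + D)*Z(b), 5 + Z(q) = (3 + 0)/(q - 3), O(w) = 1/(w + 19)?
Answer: -23376530/1827 ≈ -12795.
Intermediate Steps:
O(w) = 1/(19 + w)
Z(q) = -5 + 3/(-3 + q) (Z(q) = -5 + (3 + 0)/(q - 3) = -5 + 3/(-3 + q))
K(b) = 9*(18 - 5*b)/(-3 + b) (K(b) = (-5 + 14)*((18 - 5*b)/(-3 + b)) = 9*((18 - 5*b)/(-3 + b)) = 9*(18 - 5*b)/(-3 + b))
687545/K(O(-30)) = 687545/((9*(18 - 5/(19 - 30))/(-3 + 1/(19 - 30)))) = 687545/((9*(18 - 5/(-11))/(-3 + 1/(-11)))) = 687545/((9*(18 - 5*(-1/11))/(-3 - 1/11))) = 687545/((9*(18 + 5/11)/(-34/11))) = 687545/((9*(-11/34)*(203/11))) = 687545/(-1827/34) = 687545*(-34/1827) = -23376530/1827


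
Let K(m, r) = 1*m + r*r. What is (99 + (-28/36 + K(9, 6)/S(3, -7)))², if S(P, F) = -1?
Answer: 229441/81 ≈ 2832.6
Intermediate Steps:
K(m, r) = m + r²
(99 + (-28/36 + K(9, 6)/S(3, -7)))² = (99 + (-28/36 + (9 + 6²)/(-1)))² = (99 + (-28*1/36 + (9 + 36)*(-1)))² = (99 + (-7/9 + 45*(-1)))² = (99 + (-7/9 - 45))² = (99 - 412/9)² = (479/9)² = 229441/81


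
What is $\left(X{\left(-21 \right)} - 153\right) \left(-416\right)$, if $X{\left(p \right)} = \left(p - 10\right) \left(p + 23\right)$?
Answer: $89440$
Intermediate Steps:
$X{\left(p \right)} = \left(-10 + p\right) \left(23 + p\right)$
$\left(X{\left(-21 \right)} - 153\right) \left(-416\right) = \left(\left(-230 + \left(-21\right)^{2} + 13 \left(-21\right)\right) - 153\right) \left(-416\right) = \left(\left(-230 + 441 - 273\right) - 153\right) \left(-416\right) = \left(-62 - 153\right) \left(-416\right) = \left(-215\right) \left(-416\right) = 89440$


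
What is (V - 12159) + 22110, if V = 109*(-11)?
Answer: 8752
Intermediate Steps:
V = -1199
(V - 12159) + 22110 = (-1199 - 12159) + 22110 = -13358 + 22110 = 8752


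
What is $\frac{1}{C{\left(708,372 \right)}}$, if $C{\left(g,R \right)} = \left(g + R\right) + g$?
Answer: $\frac{1}{1788} \approx 0.00055928$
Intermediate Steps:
$C{\left(g,R \right)} = R + 2 g$ ($C{\left(g,R \right)} = \left(R + g\right) + g = R + 2 g$)
$\frac{1}{C{\left(708,372 \right)}} = \frac{1}{372 + 2 \cdot 708} = \frac{1}{372 + 1416} = \frac{1}{1788}$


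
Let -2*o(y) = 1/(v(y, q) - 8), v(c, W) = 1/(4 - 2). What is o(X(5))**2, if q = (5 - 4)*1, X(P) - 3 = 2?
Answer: 1/225 ≈ 0.0044444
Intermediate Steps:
X(P) = 5 (X(P) = 3 + 2 = 5)
q = 1 (q = 1*1 = 1)
v(c, W) = 1/2
o(y) = 1/15 (o(y) = -1/(2*(1/2 - 8)) = -1/(2*(-15/2)) = -1/2*(-2/15) = 1/15)
o(X(5))**2 = (1/15)**2 = 1/225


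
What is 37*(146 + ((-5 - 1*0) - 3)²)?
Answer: 7770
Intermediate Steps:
37*(146 + ((-5 - 1*0) - 3)²) = 37*(146 + ((-5 + 0) - 3)²) = 37*(146 + (-5 - 3)²) = 37*(146 + (-8)²) = 37*(146 + 64) = 37*210 = 7770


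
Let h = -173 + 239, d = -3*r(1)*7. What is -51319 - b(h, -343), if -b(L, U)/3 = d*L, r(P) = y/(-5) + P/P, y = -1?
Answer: -281543/5 ≈ -56309.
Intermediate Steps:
r(P) = 6/5 (r(P) = -1/(-5) + P/P = -1*(-⅕) + 1 = ⅕ + 1 = 6/5)
d = -126/5 (d = -3*6/5*7 = -18/5*7 = -126/5 ≈ -25.200)
h = 66
b(L, U) = 378*L/5 (b(L, U) = -(-378)*L/5 = 378*L/5)
-51319 - b(h, -343) = -51319 - 378*66/5 = -51319 - 1*24948/5 = -51319 - 24948/5 = -281543/5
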